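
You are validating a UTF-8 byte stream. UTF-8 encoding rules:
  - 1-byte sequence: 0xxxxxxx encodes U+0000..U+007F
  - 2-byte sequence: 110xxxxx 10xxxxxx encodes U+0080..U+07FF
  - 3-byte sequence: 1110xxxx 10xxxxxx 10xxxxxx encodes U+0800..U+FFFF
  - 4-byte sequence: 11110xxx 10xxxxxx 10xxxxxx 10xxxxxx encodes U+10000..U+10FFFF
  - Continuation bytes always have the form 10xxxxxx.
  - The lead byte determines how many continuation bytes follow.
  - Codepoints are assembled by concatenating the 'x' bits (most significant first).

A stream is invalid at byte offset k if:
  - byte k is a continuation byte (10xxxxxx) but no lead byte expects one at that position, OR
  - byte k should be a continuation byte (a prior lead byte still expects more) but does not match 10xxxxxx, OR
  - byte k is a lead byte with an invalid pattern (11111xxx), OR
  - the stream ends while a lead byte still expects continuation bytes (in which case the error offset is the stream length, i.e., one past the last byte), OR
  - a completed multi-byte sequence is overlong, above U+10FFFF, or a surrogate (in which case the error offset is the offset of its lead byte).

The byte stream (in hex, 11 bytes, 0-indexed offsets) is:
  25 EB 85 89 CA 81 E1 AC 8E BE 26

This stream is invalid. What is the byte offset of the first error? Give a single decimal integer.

Answer: 9

Derivation:
Byte[0]=25: 1-byte ASCII. cp=U+0025
Byte[1]=EB: 3-byte lead, need 2 cont bytes. acc=0xB
Byte[2]=85: continuation. acc=(acc<<6)|0x05=0x2C5
Byte[3]=89: continuation. acc=(acc<<6)|0x09=0xB149
Completed: cp=U+B149 (starts at byte 1)
Byte[4]=CA: 2-byte lead, need 1 cont bytes. acc=0xA
Byte[5]=81: continuation. acc=(acc<<6)|0x01=0x281
Completed: cp=U+0281 (starts at byte 4)
Byte[6]=E1: 3-byte lead, need 2 cont bytes. acc=0x1
Byte[7]=AC: continuation. acc=(acc<<6)|0x2C=0x6C
Byte[8]=8E: continuation. acc=(acc<<6)|0x0E=0x1B0E
Completed: cp=U+1B0E (starts at byte 6)
Byte[9]=BE: INVALID lead byte (not 0xxx/110x/1110/11110)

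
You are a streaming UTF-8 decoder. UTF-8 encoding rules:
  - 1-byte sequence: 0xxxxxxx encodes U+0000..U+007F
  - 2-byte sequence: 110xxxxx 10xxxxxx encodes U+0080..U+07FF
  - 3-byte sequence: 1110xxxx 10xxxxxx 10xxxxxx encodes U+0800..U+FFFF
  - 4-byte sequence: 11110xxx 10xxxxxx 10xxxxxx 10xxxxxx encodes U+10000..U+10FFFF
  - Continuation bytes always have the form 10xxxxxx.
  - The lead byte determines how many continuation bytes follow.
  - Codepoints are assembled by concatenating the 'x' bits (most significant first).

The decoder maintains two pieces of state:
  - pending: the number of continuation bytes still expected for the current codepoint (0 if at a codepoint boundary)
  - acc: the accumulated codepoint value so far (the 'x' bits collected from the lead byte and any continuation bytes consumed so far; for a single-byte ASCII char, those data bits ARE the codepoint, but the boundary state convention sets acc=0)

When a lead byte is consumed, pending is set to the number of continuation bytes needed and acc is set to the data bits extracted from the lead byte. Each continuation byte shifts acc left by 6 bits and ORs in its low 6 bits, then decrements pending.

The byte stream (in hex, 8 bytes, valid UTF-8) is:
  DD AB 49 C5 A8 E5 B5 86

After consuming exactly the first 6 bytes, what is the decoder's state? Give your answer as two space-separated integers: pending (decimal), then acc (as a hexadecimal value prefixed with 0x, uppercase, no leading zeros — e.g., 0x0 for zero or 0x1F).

Answer: 2 0x5

Derivation:
Byte[0]=DD: 2-byte lead. pending=1, acc=0x1D
Byte[1]=AB: continuation. acc=(acc<<6)|0x2B=0x76B, pending=0
Byte[2]=49: 1-byte. pending=0, acc=0x0
Byte[3]=C5: 2-byte lead. pending=1, acc=0x5
Byte[4]=A8: continuation. acc=(acc<<6)|0x28=0x168, pending=0
Byte[5]=E5: 3-byte lead. pending=2, acc=0x5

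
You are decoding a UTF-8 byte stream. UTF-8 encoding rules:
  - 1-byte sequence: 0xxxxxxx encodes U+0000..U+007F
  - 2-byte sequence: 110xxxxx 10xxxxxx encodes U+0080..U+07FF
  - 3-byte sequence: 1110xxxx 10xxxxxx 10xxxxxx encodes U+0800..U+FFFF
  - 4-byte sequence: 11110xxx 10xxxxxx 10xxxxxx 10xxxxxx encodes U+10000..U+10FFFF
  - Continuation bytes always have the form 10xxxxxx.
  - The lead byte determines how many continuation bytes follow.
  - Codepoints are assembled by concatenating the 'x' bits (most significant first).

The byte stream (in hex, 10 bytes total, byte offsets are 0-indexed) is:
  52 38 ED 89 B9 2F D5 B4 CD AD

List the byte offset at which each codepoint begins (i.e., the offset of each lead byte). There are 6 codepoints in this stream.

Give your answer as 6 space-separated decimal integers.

Byte[0]=52: 1-byte ASCII. cp=U+0052
Byte[1]=38: 1-byte ASCII. cp=U+0038
Byte[2]=ED: 3-byte lead, need 2 cont bytes. acc=0xD
Byte[3]=89: continuation. acc=(acc<<6)|0x09=0x349
Byte[4]=B9: continuation. acc=(acc<<6)|0x39=0xD279
Completed: cp=U+D279 (starts at byte 2)
Byte[5]=2F: 1-byte ASCII. cp=U+002F
Byte[6]=D5: 2-byte lead, need 1 cont bytes. acc=0x15
Byte[7]=B4: continuation. acc=(acc<<6)|0x34=0x574
Completed: cp=U+0574 (starts at byte 6)
Byte[8]=CD: 2-byte lead, need 1 cont bytes. acc=0xD
Byte[9]=AD: continuation. acc=(acc<<6)|0x2D=0x36D
Completed: cp=U+036D (starts at byte 8)

Answer: 0 1 2 5 6 8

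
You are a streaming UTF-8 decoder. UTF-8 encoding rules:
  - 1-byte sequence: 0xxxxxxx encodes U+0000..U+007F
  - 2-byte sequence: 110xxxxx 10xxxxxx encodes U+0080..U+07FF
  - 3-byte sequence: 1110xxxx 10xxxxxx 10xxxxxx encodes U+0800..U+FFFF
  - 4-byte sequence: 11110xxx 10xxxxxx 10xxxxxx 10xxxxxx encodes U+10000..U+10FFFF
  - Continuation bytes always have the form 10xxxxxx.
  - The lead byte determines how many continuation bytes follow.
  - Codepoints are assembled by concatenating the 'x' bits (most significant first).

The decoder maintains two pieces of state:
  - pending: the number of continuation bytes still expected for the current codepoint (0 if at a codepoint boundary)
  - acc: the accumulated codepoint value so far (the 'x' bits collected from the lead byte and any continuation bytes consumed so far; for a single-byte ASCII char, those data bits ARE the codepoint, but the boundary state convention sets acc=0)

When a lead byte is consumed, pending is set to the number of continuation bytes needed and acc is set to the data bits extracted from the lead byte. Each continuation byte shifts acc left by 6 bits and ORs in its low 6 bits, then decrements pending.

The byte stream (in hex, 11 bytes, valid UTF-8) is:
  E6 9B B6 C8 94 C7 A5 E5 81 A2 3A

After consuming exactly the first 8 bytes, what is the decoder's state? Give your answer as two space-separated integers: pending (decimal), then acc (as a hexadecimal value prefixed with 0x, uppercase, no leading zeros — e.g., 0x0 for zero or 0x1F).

Byte[0]=E6: 3-byte lead. pending=2, acc=0x6
Byte[1]=9B: continuation. acc=(acc<<6)|0x1B=0x19B, pending=1
Byte[2]=B6: continuation. acc=(acc<<6)|0x36=0x66F6, pending=0
Byte[3]=C8: 2-byte lead. pending=1, acc=0x8
Byte[4]=94: continuation. acc=(acc<<6)|0x14=0x214, pending=0
Byte[5]=C7: 2-byte lead. pending=1, acc=0x7
Byte[6]=A5: continuation. acc=(acc<<6)|0x25=0x1E5, pending=0
Byte[7]=E5: 3-byte lead. pending=2, acc=0x5

Answer: 2 0x5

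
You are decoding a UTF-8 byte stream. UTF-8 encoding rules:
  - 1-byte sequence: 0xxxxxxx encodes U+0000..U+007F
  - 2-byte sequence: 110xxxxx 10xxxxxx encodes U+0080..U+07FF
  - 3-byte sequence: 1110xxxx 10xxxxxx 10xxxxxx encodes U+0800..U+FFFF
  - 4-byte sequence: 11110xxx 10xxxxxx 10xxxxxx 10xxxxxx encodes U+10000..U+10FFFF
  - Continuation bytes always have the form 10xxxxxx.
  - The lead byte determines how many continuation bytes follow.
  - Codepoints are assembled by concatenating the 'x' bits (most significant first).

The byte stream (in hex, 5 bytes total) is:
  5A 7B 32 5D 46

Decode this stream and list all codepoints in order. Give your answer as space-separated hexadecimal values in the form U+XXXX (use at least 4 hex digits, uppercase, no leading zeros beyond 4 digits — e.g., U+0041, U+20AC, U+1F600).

Byte[0]=5A: 1-byte ASCII. cp=U+005A
Byte[1]=7B: 1-byte ASCII. cp=U+007B
Byte[2]=32: 1-byte ASCII. cp=U+0032
Byte[3]=5D: 1-byte ASCII. cp=U+005D
Byte[4]=46: 1-byte ASCII. cp=U+0046

Answer: U+005A U+007B U+0032 U+005D U+0046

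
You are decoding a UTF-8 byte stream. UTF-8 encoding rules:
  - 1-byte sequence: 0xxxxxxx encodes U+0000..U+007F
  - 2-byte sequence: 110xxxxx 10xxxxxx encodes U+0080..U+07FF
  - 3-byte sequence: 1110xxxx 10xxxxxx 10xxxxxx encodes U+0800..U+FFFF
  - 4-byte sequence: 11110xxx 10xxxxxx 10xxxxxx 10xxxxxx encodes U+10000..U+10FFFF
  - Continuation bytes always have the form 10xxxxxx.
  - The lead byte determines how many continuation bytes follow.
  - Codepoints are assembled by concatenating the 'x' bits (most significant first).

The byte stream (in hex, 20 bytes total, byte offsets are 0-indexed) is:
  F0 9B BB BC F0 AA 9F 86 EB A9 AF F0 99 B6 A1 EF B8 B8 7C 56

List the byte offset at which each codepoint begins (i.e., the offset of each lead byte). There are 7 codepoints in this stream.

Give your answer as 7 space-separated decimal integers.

Byte[0]=F0: 4-byte lead, need 3 cont bytes. acc=0x0
Byte[1]=9B: continuation. acc=(acc<<6)|0x1B=0x1B
Byte[2]=BB: continuation. acc=(acc<<6)|0x3B=0x6FB
Byte[3]=BC: continuation. acc=(acc<<6)|0x3C=0x1BEFC
Completed: cp=U+1BEFC (starts at byte 0)
Byte[4]=F0: 4-byte lead, need 3 cont bytes. acc=0x0
Byte[5]=AA: continuation. acc=(acc<<6)|0x2A=0x2A
Byte[6]=9F: continuation. acc=(acc<<6)|0x1F=0xA9F
Byte[7]=86: continuation. acc=(acc<<6)|0x06=0x2A7C6
Completed: cp=U+2A7C6 (starts at byte 4)
Byte[8]=EB: 3-byte lead, need 2 cont bytes. acc=0xB
Byte[9]=A9: continuation. acc=(acc<<6)|0x29=0x2E9
Byte[10]=AF: continuation. acc=(acc<<6)|0x2F=0xBA6F
Completed: cp=U+BA6F (starts at byte 8)
Byte[11]=F0: 4-byte lead, need 3 cont bytes. acc=0x0
Byte[12]=99: continuation. acc=(acc<<6)|0x19=0x19
Byte[13]=B6: continuation. acc=(acc<<6)|0x36=0x676
Byte[14]=A1: continuation. acc=(acc<<6)|0x21=0x19DA1
Completed: cp=U+19DA1 (starts at byte 11)
Byte[15]=EF: 3-byte lead, need 2 cont bytes. acc=0xF
Byte[16]=B8: continuation. acc=(acc<<6)|0x38=0x3F8
Byte[17]=B8: continuation. acc=(acc<<6)|0x38=0xFE38
Completed: cp=U+FE38 (starts at byte 15)
Byte[18]=7C: 1-byte ASCII. cp=U+007C
Byte[19]=56: 1-byte ASCII. cp=U+0056

Answer: 0 4 8 11 15 18 19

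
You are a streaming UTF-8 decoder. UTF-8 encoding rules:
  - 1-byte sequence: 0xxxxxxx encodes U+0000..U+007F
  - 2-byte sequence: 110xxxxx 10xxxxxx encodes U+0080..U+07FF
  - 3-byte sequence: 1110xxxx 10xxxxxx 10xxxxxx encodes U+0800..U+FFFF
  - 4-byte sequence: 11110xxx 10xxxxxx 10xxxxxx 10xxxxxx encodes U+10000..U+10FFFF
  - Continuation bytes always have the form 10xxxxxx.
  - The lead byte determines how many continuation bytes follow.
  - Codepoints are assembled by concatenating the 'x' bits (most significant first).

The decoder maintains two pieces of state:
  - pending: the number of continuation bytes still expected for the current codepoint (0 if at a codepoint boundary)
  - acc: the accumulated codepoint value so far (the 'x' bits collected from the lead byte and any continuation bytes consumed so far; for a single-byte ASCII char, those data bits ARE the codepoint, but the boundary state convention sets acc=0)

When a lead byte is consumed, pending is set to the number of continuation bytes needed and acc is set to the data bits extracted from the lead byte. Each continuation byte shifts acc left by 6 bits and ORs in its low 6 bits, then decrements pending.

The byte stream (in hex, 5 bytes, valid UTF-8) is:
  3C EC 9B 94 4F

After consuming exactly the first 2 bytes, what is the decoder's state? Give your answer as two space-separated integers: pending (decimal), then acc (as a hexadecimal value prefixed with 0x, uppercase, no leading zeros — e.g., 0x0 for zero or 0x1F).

Answer: 2 0xC

Derivation:
Byte[0]=3C: 1-byte. pending=0, acc=0x0
Byte[1]=EC: 3-byte lead. pending=2, acc=0xC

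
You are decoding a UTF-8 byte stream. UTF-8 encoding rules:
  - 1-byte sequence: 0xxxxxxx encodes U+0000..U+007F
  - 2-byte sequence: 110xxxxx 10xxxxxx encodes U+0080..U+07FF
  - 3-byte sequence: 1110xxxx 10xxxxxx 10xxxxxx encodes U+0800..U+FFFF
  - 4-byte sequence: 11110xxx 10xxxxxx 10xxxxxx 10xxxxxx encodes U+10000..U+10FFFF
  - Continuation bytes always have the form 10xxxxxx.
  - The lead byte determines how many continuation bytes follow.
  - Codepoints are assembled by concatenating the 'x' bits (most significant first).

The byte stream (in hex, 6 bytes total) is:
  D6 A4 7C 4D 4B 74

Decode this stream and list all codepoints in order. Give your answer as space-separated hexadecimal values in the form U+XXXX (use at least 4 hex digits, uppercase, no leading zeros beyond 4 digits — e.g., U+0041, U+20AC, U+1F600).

Answer: U+05A4 U+007C U+004D U+004B U+0074

Derivation:
Byte[0]=D6: 2-byte lead, need 1 cont bytes. acc=0x16
Byte[1]=A4: continuation. acc=(acc<<6)|0x24=0x5A4
Completed: cp=U+05A4 (starts at byte 0)
Byte[2]=7C: 1-byte ASCII. cp=U+007C
Byte[3]=4D: 1-byte ASCII. cp=U+004D
Byte[4]=4B: 1-byte ASCII. cp=U+004B
Byte[5]=74: 1-byte ASCII. cp=U+0074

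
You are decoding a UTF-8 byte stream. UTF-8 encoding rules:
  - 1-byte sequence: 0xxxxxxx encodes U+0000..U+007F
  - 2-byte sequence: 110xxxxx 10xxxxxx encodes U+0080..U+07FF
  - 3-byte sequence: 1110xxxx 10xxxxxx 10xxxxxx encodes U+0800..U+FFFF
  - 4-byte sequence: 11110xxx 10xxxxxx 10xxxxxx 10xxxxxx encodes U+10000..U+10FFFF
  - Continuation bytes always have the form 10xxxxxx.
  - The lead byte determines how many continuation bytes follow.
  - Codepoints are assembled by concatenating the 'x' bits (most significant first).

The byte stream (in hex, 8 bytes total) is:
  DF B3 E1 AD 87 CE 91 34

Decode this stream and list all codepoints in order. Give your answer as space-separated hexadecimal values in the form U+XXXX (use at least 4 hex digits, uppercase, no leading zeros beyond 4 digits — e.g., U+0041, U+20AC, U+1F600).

Answer: U+07F3 U+1B47 U+0391 U+0034

Derivation:
Byte[0]=DF: 2-byte lead, need 1 cont bytes. acc=0x1F
Byte[1]=B3: continuation. acc=(acc<<6)|0x33=0x7F3
Completed: cp=U+07F3 (starts at byte 0)
Byte[2]=E1: 3-byte lead, need 2 cont bytes. acc=0x1
Byte[3]=AD: continuation. acc=(acc<<6)|0x2D=0x6D
Byte[4]=87: continuation. acc=(acc<<6)|0x07=0x1B47
Completed: cp=U+1B47 (starts at byte 2)
Byte[5]=CE: 2-byte lead, need 1 cont bytes. acc=0xE
Byte[6]=91: continuation. acc=(acc<<6)|0x11=0x391
Completed: cp=U+0391 (starts at byte 5)
Byte[7]=34: 1-byte ASCII. cp=U+0034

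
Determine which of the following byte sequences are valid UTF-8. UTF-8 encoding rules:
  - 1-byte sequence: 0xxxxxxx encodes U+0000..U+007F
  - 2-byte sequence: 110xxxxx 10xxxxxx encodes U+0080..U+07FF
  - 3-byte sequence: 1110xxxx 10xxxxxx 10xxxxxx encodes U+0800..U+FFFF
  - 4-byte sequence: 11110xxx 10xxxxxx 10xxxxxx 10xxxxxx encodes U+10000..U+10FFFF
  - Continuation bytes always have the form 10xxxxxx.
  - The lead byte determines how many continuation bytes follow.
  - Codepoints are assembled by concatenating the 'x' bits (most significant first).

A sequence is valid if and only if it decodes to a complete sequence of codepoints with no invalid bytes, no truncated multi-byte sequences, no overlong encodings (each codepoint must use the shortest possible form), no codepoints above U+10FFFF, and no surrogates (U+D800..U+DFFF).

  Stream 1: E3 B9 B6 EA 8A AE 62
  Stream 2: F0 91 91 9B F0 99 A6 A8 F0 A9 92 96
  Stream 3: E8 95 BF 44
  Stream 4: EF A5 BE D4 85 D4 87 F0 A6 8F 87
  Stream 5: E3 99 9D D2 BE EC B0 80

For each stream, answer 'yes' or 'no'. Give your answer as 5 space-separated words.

Answer: yes yes yes yes yes

Derivation:
Stream 1: decodes cleanly. VALID
Stream 2: decodes cleanly. VALID
Stream 3: decodes cleanly. VALID
Stream 4: decodes cleanly. VALID
Stream 5: decodes cleanly. VALID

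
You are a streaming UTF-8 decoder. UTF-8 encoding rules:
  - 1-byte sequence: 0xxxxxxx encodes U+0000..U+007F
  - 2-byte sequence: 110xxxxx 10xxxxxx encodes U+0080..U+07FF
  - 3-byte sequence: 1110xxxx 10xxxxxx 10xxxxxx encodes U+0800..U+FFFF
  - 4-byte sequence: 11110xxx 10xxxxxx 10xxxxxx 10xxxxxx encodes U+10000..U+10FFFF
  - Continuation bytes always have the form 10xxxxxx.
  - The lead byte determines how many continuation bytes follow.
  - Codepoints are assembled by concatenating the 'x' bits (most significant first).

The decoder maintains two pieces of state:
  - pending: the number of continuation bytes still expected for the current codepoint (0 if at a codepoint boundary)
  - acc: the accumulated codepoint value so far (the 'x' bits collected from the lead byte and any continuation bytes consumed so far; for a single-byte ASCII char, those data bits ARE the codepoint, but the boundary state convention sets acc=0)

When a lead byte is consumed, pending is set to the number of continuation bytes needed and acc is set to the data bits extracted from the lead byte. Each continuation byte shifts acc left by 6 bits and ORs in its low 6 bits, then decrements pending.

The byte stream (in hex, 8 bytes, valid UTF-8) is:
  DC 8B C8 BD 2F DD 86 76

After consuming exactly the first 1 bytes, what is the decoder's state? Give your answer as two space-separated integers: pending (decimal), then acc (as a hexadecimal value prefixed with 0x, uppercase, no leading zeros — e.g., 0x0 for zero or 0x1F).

Byte[0]=DC: 2-byte lead. pending=1, acc=0x1C

Answer: 1 0x1C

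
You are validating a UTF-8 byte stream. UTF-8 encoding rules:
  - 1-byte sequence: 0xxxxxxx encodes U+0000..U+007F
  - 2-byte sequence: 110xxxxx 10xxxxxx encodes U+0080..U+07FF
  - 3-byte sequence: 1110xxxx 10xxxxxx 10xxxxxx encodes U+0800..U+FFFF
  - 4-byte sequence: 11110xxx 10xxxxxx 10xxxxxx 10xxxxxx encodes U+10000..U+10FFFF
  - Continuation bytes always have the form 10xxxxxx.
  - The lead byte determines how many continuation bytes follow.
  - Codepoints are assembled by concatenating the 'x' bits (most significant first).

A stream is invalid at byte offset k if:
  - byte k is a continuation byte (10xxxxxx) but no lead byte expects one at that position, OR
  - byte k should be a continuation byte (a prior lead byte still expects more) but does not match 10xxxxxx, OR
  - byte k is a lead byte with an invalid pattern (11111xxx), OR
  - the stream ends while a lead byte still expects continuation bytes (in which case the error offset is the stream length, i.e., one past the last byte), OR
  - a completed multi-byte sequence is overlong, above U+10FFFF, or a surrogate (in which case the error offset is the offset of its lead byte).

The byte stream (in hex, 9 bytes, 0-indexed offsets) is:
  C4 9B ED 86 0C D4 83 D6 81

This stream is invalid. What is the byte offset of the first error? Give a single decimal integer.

Answer: 4

Derivation:
Byte[0]=C4: 2-byte lead, need 1 cont bytes. acc=0x4
Byte[1]=9B: continuation. acc=(acc<<6)|0x1B=0x11B
Completed: cp=U+011B (starts at byte 0)
Byte[2]=ED: 3-byte lead, need 2 cont bytes. acc=0xD
Byte[3]=86: continuation. acc=(acc<<6)|0x06=0x346
Byte[4]=0C: expected 10xxxxxx continuation. INVALID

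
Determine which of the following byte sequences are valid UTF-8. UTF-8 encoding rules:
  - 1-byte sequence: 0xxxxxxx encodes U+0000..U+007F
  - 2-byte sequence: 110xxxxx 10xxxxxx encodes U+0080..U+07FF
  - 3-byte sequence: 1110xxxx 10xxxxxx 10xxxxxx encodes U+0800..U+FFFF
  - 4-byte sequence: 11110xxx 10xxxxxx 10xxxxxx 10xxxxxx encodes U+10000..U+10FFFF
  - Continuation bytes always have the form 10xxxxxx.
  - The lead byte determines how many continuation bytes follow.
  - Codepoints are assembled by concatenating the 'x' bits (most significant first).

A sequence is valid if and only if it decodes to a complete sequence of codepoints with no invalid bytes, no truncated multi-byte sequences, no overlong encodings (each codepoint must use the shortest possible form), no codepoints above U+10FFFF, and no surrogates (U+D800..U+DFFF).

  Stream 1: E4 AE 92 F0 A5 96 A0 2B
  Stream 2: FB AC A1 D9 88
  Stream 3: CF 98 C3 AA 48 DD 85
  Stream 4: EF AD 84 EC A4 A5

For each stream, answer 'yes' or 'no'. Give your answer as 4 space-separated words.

Answer: yes no yes yes

Derivation:
Stream 1: decodes cleanly. VALID
Stream 2: error at byte offset 0. INVALID
Stream 3: decodes cleanly. VALID
Stream 4: decodes cleanly. VALID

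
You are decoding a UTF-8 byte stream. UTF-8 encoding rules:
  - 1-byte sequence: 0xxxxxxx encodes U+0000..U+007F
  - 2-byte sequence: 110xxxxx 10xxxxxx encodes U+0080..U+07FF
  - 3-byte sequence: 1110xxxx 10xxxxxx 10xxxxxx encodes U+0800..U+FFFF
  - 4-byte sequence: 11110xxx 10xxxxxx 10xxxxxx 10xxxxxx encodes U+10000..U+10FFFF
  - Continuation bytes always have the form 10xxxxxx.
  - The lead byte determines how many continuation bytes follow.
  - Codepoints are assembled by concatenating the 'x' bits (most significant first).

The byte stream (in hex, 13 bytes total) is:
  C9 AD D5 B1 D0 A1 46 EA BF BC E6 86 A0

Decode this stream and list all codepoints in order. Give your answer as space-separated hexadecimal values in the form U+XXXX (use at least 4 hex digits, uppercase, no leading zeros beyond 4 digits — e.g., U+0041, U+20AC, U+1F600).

Byte[0]=C9: 2-byte lead, need 1 cont bytes. acc=0x9
Byte[1]=AD: continuation. acc=(acc<<6)|0x2D=0x26D
Completed: cp=U+026D (starts at byte 0)
Byte[2]=D5: 2-byte lead, need 1 cont bytes. acc=0x15
Byte[3]=B1: continuation. acc=(acc<<6)|0x31=0x571
Completed: cp=U+0571 (starts at byte 2)
Byte[4]=D0: 2-byte lead, need 1 cont bytes. acc=0x10
Byte[5]=A1: continuation. acc=(acc<<6)|0x21=0x421
Completed: cp=U+0421 (starts at byte 4)
Byte[6]=46: 1-byte ASCII. cp=U+0046
Byte[7]=EA: 3-byte lead, need 2 cont bytes. acc=0xA
Byte[8]=BF: continuation. acc=(acc<<6)|0x3F=0x2BF
Byte[9]=BC: continuation. acc=(acc<<6)|0x3C=0xAFFC
Completed: cp=U+AFFC (starts at byte 7)
Byte[10]=E6: 3-byte lead, need 2 cont bytes. acc=0x6
Byte[11]=86: continuation. acc=(acc<<6)|0x06=0x186
Byte[12]=A0: continuation. acc=(acc<<6)|0x20=0x61A0
Completed: cp=U+61A0 (starts at byte 10)

Answer: U+026D U+0571 U+0421 U+0046 U+AFFC U+61A0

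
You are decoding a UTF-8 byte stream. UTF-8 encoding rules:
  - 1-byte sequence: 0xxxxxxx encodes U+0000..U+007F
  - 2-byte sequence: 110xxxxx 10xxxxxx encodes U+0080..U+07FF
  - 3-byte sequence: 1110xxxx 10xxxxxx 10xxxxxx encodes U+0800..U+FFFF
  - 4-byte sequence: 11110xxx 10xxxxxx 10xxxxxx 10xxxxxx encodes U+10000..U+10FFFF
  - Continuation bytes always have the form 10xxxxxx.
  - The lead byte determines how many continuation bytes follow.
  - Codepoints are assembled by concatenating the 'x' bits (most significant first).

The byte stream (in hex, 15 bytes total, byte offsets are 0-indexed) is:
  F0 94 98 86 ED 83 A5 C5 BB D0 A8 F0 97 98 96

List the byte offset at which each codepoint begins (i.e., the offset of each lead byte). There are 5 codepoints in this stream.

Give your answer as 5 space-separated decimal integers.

Byte[0]=F0: 4-byte lead, need 3 cont bytes. acc=0x0
Byte[1]=94: continuation. acc=(acc<<6)|0x14=0x14
Byte[2]=98: continuation. acc=(acc<<6)|0x18=0x518
Byte[3]=86: continuation. acc=(acc<<6)|0x06=0x14606
Completed: cp=U+14606 (starts at byte 0)
Byte[4]=ED: 3-byte lead, need 2 cont bytes. acc=0xD
Byte[5]=83: continuation. acc=(acc<<6)|0x03=0x343
Byte[6]=A5: continuation. acc=(acc<<6)|0x25=0xD0E5
Completed: cp=U+D0E5 (starts at byte 4)
Byte[7]=C5: 2-byte lead, need 1 cont bytes. acc=0x5
Byte[8]=BB: continuation. acc=(acc<<6)|0x3B=0x17B
Completed: cp=U+017B (starts at byte 7)
Byte[9]=D0: 2-byte lead, need 1 cont bytes. acc=0x10
Byte[10]=A8: continuation. acc=(acc<<6)|0x28=0x428
Completed: cp=U+0428 (starts at byte 9)
Byte[11]=F0: 4-byte lead, need 3 cont bytes. acc=0x0
Byte[12]=97: continuation. acc=(acc<<6)|0x17=0x17
Byte[13]=98: continuation. acc=(acc<<6)|0x18=0x5D8
Byte[14]=96: continuation. acc=(acc<<6)|0x16=0x17616
Completed: cp=U+17616 (starts at byte 11)

Answer: 0 4 7 9 11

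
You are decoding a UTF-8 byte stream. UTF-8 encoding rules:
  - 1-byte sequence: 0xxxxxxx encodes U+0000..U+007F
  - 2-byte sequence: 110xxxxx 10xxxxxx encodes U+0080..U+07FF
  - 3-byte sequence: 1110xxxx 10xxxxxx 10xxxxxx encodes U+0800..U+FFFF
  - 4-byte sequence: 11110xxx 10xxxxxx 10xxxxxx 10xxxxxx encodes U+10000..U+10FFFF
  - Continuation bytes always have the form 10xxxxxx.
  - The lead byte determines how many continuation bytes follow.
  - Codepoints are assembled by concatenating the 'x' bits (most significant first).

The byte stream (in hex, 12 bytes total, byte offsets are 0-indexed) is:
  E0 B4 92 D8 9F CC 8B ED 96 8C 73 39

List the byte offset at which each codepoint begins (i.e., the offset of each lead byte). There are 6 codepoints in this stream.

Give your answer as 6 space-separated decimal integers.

Byte[0]=E0: 3-byte lead, need 2 cont bytes. acc=0x0
Byte[1]=B4: continuation. acc=(acc<<6)|0x34=0x34
Byte[2]=92: continuation. acc=(acc<<6)|0x12=0xD12
Completed: cp=U+0D12 (starts at byte 0)
Byte[3]=D8: 2-byte lead, need 1 cont bytes. acc=0x18
Byte[4]=9F: continuation. acc=(acc<<6)|0x1F=0x61F
Completed: cp=U+061F (starts at byte 3)
Byte[5]=CC: 2-byte lead, need 1 cont bytes. acc=0xC
Byte[6]=8B: continuation. acc=(acc<<6)|0x0B=0x30B
Completed: cp=U+030B (starts at byte 5)
Byte[7]=ED: 3-byte lead, need 2 cont bytes. acc=0xD
Byte[8]=96: continuation. acc=(acc<<6)|0x16=0x356
Byte[9]=8C: continuation. acc=(acc<<6)|0x0C=0xD58C
Completed: cp=U+D58C (starts at byte 7)
Byte[10]=73: 1-byte ASCII. cp=U+0073
Byte[11]=39: 1-byte ASCII. cp=U+0039

Answer: 0 3 5 7 10 11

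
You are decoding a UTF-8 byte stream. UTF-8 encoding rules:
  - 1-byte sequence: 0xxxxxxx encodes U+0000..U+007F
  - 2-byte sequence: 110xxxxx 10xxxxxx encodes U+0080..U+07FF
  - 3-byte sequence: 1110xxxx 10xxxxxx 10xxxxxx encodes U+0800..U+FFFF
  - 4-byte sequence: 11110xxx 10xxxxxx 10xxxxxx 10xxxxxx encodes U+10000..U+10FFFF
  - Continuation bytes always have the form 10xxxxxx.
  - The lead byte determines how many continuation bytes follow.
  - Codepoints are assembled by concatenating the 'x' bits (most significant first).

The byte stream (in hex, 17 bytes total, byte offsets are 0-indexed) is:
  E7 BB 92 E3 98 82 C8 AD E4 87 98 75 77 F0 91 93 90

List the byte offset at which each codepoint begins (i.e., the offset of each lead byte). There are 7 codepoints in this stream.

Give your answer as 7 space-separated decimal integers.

Answer: 0 3 6 8 11 12 13

Derivation:
Byte[0]=E7: 3-byte lead, need 2 cont bytes. acc=0x7
Byte[1]=BB: continuation. acc=(acc<<6)|0x3B=0x1FB
Byte[2]=92: continuation. acc=(acc<<6)|0x12=0x7ED2
Completed: cp=U+7ED2 (starts at byte 0)
Byte[3]=E3: 3-byte lead, need 2 cont bytes. acc=0x3
Byte[4]=98: continuation. acc=(acc<<6)|0x18=0xD8
Byte[5]=82: continuation. acc=(acc<<6)|0x02=0x3602
Completed: cp=U+3602 (starts at byte 3)
Byte[6]=C8: 2-byte lead, need 1 cont bytes. acc=0x8
Byte[7]=AD: continuation. acc=(acc<<6)|0x2D=0x22D
Completed: cp=U+022D (starts at byte 6)
Byte[8]=E4: 3-byte lead, need 2 cont bytes. acc=0x4
Byte[9]=87: continuation. acc=(acc<<6)|0x07=0x107
Byte[10]=98: continuation. acc=(acc<<6)|0x18=0x41D8
Completed: cp=U+41D8 (starts at byte 8)
Byte[11]=75: 1-byte ASCII. cp=U+0075
Byte[12]=77: 1-byte ASCII. cp=U+0077
Byte[13]=F0: 4-byte lead, need 3 cont bytes. acc=0x0
Byte[14]=91: continuation. acc=(acc<<6)|0x11=0x11
Byte[15]=93: continuation. acc=(acc<<6)|0x13=0x453
Byte[16]=90: continuation. acc=(acc<<6)|0x10=0x114D0
Completed: cp=U+114D0 (starts at byte 13)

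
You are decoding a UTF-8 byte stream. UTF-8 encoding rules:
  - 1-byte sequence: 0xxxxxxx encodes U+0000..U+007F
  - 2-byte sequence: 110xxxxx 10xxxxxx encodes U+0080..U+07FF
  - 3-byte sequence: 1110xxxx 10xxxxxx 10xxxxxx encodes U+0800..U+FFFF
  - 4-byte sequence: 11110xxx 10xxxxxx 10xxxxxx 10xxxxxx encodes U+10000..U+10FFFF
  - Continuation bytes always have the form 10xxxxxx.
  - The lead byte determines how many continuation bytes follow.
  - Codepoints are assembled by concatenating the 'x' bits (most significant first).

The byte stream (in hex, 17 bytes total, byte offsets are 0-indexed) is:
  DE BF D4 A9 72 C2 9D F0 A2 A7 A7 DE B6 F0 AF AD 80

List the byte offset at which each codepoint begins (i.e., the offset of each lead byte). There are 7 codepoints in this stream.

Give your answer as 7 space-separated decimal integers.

Answer: 0 2 4 5 7 11 13

Derivation:
Byte[0]=DE: 2-byte lead, need 1 cont bytes. acc=0x1E
Byte[1]=BF: continuation. acc=(acc<<6)|0x3F=0x7BF
Completed: cp=U+07BF (starts at byte 0)
Byte[2]=D4: 2-byte lead, need 1 cont bytes. acc=0x14
Byte[3]=A9: continuation. acc=(acc<<6)|0x29=0x529
Completed: cp=U+0529 (starts at byte 2)
Byte[4]=72: 1-byte ASCII. cp=U+0072
Byte[5]=C2: 2-byte lead, need 1 cont bytes. acc=0x2
Byte[6]=9D: continuation. acc=(acc<<6)|0x1D=0x9D
Completed: cp=U+009D (starts at byte 5)
Byte[7]=F0: 4-byte lead, need 3 cont bytes. acc=0x0
Byte[8]=A2: continuation. acc=(acc<<6)|0x22=0x22
Byte[9]=A7: continuation. acc=(acc<<6)|0x27=0x8A7
Byte[10]=A7: continuation. acc=(acc<<6)|0x27=0x229E7
Completed: cp=U+229E7 (starts at byte 7)
Byte[11]=DE: 2-byte lead, need 1 cont bytes. acc=0x1E
Byte[12]=B6: continuation. acc=(acc<<6)|0x36=0x7B6
Completed: cp=U+07B6 (starts at byte 11)
Byte[13]=F0: 4-byte lead, need 3 cont bytes. acc=0x0
Byte[14]=AF: continuation. acc=(acc<<6)|0x2F=0x2F
Byte[15]=AD: continuation. acc=(acc<<6)|0x2D=0xBED
Byte[16]=80: continuation. acc=(acc<<6)|0x00=0x2FB40
Completed: cp=U+2FB40 (starts at byte 13)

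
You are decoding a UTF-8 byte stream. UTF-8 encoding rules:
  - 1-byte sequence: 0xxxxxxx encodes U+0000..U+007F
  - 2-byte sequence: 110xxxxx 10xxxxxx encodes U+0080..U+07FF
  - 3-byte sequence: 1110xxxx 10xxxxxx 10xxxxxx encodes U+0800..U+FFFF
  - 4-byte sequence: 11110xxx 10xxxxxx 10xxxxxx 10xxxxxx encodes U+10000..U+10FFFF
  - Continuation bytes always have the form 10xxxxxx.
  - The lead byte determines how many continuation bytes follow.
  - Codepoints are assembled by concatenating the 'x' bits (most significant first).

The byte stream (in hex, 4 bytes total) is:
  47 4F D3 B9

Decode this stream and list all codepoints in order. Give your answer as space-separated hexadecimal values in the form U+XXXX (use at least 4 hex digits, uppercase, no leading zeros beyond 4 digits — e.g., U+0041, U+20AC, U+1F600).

Byte[0]=47: 1-byte ASCII. cp=U+0047
Byte[1]=4F: 1-byte ASCII. cp=U+004F
Byte[2]=D3: 2-byte lead, need 1 cont bytes. acc=0x13
Byte[3]=B9: continuation. acc=(acc<<6)|0x39=0x4F9
Completed: cp=U+04F9 (starts at byte 2)

Answer: U+0047 U+004F U+04F9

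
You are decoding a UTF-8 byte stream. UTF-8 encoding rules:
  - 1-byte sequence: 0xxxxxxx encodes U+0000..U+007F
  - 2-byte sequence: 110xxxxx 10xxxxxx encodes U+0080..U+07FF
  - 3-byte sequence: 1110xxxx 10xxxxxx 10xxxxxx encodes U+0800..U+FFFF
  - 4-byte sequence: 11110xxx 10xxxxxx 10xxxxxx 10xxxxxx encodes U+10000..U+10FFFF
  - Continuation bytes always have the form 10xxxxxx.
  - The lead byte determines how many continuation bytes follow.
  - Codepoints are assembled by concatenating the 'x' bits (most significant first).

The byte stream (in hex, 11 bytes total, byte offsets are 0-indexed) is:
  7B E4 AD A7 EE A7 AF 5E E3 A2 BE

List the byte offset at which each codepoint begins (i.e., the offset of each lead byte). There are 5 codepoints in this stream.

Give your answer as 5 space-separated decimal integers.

Answer: 0 1 4 7 8

Derivation:
Byte[0]=7B: 1-byte ASCII. cp=U+007B
Byte[1]=E4: 3-byte lead, need 2 cont bytes. acc=0x4
Byte[2]=AD: continuation. acc=(acc<<6)|0x2D=0x12D
Byte[3]=A7: continuation. acc=(acc<<6)|0x27=0x4B67
Completed: cp=U+4B67 (starts at byte 1)
Byte[4]=EE: 3-byte lead, need 2 cont bytes. acc=0xE
Byte[5]=A7: continuation. acc=(acc<<6)|0x27=0x3A7
Byte[6]=AF: continuation. acc=(acc<<6)|0x2F=0xE9EF
Completed: cp=U+E9EF (starts at byte 4)
Byte[7]=5E: 1-byte ASCII. cp=U+005E
Byte[8]=E3: 3-byte lead, need 2 cont bytes. acc=0x3
Byte[9]=A2: continuation. acc=(acc<<6)|0x22=0xE2
Byte[10]=BE: continuation. acc=(acc<<6)|0x3E=0x38BE
Completed: cp=U+38BE (starts at byte 8)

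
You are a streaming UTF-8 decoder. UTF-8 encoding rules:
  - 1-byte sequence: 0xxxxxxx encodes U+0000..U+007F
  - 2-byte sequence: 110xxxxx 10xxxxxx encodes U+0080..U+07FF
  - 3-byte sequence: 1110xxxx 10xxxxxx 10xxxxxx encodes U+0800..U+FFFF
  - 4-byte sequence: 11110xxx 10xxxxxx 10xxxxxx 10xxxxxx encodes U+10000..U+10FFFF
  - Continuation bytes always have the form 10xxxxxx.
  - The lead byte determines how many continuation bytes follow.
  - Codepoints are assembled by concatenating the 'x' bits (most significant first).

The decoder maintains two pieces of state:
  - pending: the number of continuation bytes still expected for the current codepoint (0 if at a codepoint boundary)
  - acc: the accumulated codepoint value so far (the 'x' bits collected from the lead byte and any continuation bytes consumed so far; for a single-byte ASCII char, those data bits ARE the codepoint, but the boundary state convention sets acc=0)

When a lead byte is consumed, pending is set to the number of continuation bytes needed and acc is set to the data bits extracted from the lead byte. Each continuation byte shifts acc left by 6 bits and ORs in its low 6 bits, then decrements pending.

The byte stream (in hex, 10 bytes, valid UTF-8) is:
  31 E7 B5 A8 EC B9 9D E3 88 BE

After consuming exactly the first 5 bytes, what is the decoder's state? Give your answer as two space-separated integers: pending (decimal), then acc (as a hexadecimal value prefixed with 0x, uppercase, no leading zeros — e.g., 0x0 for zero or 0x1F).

Byte[0]=31: 1-byte. pending=0, acc=0x0
Byte[1]=E7: 3-byte lead. pending=2, acc=0x7
Byte[2]=B5: continuation. acc=(acc<<6)|0x35=0x1F5, pending=1
Byte[3]=A8: continuation. acc=(acc<<6)|0x28=0x7D68, pending=0
Byte[4]=EC: 3-byte lead. pending=2, acc=0xC

Answer: 2 0xC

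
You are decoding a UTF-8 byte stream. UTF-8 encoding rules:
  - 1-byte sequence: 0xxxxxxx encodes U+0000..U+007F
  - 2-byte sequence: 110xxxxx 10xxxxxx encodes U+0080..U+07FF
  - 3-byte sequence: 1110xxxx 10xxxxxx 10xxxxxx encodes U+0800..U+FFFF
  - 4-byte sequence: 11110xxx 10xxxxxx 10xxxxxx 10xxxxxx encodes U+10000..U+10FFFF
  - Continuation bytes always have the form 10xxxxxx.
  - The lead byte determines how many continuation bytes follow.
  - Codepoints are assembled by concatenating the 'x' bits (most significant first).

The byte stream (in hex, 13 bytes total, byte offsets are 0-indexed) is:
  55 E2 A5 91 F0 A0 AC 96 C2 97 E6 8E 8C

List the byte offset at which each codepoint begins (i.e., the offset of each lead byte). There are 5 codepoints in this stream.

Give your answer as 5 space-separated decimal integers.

Byte[0]=55: 1-byte ASCII. cp=U+0055
Byte[1]=E2: 3-byte lead, need 2 cont bytes. acc=0x2
Byte[2]=A5: continuation. acc=(acc<<6)|0x25=0xA5
Byte[3]=91: continuation. acc=(acc<<6)|0x11=0x2951
Completed: cp=U+2951 (starts at byte 1)
Byte[4]=F0: 4-byte lead, need 3 cont bytes. acc=0x0
Byte[5]=A0: continuation. acc=(acc<<6)|0x20=0x20
Byte[6]=AC: continuation. acc=(acc<<6)|0x2C=0x82C
Byte[7]=96: continuation. acc=(acc<<6)|0x16=0x20B16
Completed: cp=U+20B16 (starts at byte 4)
Byte[8]=C2: 2-byte lead, need 1 cont bytes. acc=0x2
Byte[9]=97: continuation. acc=(acc<<6)|0x17=0x97
Completed: cp=U+0097 (starts at byte 8)
Byte[10]=E6: 3-byte lead, need 2 cont bytes. acc=0x6
Byte[11]=8E: continuation. acc=(acc<<6)|0x0E=0x18E
Byte[12]=8C: continuation. acc=(acc<<6)|0x0C=0x638C
Completed: cp=U+638C (starts at byte 10)

Answer: 0 1 4 8 10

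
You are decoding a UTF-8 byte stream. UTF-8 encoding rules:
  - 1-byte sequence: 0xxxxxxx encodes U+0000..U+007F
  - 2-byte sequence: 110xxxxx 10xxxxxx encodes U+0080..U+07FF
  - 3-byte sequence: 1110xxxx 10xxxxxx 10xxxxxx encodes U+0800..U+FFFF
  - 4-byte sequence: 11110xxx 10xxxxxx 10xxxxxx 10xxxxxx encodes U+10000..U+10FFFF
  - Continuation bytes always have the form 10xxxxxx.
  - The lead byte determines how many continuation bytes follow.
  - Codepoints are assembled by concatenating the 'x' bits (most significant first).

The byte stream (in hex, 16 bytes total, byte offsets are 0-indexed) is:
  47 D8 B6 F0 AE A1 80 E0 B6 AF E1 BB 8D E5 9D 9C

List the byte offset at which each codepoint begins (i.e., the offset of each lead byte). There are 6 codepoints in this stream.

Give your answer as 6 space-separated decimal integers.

Byte[0]=47: 1-byte ASCII. cp=U+0047
Byte[1]=D8: 2-byte lead, need 1 cont bytes. acc=0x18
Byte[2]=B6: continuation. acc=(acc<<6)|0x36=0x636
Completed: cp=U+0636 (starts at byte 1)
Byte[3]=F0: 4-byte lead, need 3 cont bytes. acc=0x0
Byte[4]=AE: continuation. acc=(acc<<6)|0x2E=0x2E
Byte[5]=A1: continuation. acc=(acc<<6)|0x21=0xBA1
Byte[6]=80: continuation. acc=(acc<<6)|0x00=0x2E840
Completed: cp=U+2E840 (starts at byte 3)
Byte[7]=E0: 3-byte lead, need 2 cont bytes. acc=0x0
Byte[8]=B6: continuation. acc=(acc<<6)|0x36=0x36
Byte[9]=AF: continuation. acc=(acc<<6)|0x2F=0xDAF
Completed: cp=U+0DAF (starts at byte 7)
Byte[10]=E1: 3-byte lead, need 2 cont bytes. acc=0x1
Byte[11]=BB: continuation. acc=(acc<<6)|0x3B=0x7B
Byte[12]=8D: continuation. acc=(acc<<6)|0x0D=0x1ECD
Completed: cp=U+1ECD (starts at byte 10)
Byte[13]=E5: 3-byte lead, need 2 cont bytes. acc=0x5
Byte[14]=9D: continuation. acc=(acc<<6)|0x1D=0x15D
Byte[15]=9C: continuation. acc=(acc<<6)|0x1C=0x575C
Completed: cp=U+575C (starts at byte 13)

Answer: 0 1 3 7 10 13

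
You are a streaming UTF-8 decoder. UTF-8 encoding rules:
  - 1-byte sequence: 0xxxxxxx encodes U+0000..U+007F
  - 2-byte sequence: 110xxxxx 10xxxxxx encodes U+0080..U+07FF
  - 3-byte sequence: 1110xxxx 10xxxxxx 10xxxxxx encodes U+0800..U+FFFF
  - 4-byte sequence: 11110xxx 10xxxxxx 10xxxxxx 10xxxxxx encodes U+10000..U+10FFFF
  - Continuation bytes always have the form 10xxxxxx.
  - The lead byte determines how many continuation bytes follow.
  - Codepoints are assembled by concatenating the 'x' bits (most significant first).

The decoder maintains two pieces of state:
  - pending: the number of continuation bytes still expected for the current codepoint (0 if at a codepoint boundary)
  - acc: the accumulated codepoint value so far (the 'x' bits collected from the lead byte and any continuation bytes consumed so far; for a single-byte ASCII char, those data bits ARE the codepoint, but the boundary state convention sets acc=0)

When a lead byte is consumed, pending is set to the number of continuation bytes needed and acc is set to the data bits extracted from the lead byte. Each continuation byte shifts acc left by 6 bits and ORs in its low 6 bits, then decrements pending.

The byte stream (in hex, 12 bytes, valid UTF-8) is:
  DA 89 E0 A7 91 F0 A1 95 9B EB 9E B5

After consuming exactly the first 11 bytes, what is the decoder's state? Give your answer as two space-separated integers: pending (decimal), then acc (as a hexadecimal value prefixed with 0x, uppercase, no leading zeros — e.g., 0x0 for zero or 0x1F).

Answer: 1 0x2DE

Derivation:
Byte[0]=DA: 2-byte lead. pending=1, acc=0x1A
Byte[1]=89: continuation. acc=(acc<<6)|0x09=0x689, pending=0
Byte[2]=E0: 3-byte lead. pending=2, acc=0x0
Byte[3]=A7: continuation. acc=(acc<<6)|0x27=0x27, pending=1
Byte[4]=91: continuation. acc=(acc<<6)|0x11=0x9D1, pending=0
Byte[5]=F0: 4-byte lead. pending=3, acc=0x0
Byte[6]=A1: continuation. acc=(acc<<6)|0x21=0x21, pending=2
Byte[7]=95: continuation. acc=(acc<<6)|0x15=0x855, pending=1
Byte[8]=9B: continuation. acc=(acc<<6)|0x1B=0x2155B, pending=0
Byte[9]=EB: 3-byte lead. pending=2, acc=0xB
Byte[10]=9E: continuation. acc=(acc<<6)|0x1E=0x2DE, pending=1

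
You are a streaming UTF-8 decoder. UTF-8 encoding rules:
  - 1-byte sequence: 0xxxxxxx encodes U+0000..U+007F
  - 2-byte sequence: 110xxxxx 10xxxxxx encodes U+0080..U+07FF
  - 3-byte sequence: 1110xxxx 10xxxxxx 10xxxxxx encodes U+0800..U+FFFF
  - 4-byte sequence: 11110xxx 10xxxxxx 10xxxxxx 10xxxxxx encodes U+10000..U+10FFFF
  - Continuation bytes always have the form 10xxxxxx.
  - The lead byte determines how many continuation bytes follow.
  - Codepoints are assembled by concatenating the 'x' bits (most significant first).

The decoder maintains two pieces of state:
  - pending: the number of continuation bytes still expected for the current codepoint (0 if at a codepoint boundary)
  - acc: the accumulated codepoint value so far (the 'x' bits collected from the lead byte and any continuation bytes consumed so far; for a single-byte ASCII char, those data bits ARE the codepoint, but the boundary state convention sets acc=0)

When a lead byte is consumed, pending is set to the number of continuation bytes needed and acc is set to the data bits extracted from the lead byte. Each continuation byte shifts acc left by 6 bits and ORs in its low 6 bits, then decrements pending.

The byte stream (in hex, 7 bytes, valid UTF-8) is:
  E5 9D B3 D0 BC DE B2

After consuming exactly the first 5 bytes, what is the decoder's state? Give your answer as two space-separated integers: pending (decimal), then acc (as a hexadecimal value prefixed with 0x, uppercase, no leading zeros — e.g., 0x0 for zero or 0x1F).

Byte[0]=E5: 3-byte lead. pending=2, acc=0x5
Byte[1]=9D: continuation. acc=(acc<<6)|0x1D=0x15D, pending=1
Byte[2]=B3: continuation. acc=(acc<<6)|0x33=0x5773, pending=0
Byte[3]=D0: 2-byte lead. pending=1, acc=0x10
Byte[4]=BC: continuation. acc=(acc<<6)|0x3C=0x43C, pending=0

Answer: 0 0x43C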